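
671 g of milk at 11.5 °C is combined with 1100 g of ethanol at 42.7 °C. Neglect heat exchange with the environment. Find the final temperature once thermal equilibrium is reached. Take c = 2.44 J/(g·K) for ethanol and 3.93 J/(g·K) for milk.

T_f ≈ 27.2 °C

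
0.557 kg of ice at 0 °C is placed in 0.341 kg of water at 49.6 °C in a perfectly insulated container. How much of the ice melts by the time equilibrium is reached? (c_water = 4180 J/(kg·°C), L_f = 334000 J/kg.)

m_melted ≈ 0.212 kg

Heat available from the water dropping to 0 °C: 0.341·4180·49.6 = 70699 J.
Melting all 0.557 kg of ice would need 0.557·334000 = 186038 J.
That's not enough to melt it all — equilibrium is at 0 °C with ice remaining.
Mass melted = 70699/334000 ≈ 0.2117 kg.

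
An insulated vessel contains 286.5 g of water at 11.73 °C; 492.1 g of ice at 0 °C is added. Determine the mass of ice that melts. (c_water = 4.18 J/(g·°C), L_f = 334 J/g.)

m_melted ≈ 42.1 g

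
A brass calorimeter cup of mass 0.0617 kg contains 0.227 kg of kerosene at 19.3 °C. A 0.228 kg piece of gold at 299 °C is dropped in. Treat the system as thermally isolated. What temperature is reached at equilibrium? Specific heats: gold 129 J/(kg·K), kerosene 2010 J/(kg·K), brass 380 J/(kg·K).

T_f ≈ 35.5 °C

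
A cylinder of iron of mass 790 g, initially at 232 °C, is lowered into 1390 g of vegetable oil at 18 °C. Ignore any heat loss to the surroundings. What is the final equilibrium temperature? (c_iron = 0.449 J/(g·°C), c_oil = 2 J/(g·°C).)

T_f is the heat-capacity-weighted average of the initial temperatures:
T_f = (354.71×232 + 2780×18) / (354.71 + 2780)
    = 132333 / 3134.7 ≈ 42.22 °C

T_f ≈ 42.2 °C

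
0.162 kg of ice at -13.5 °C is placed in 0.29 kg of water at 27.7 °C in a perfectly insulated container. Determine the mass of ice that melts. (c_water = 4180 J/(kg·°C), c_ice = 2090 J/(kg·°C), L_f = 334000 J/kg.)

m_melted ≈ 0.0868 kg

Heat available from the water dropping to 0 °C: 0.29×4180×27.7 = 33578 J.
Warming the ice to 0 °C takes 0.162×2090×13.5 = 4570.8 J, leaving 29007 J for melting.
Fully melting the ice requires m_ice L_f = 0.162×334000 = 54108 J.
That's not enough to melt it all — equilibrium is at 0 °C with ice remaining.
Mass melted = 29007/334000 ≈ 0.08685 kg.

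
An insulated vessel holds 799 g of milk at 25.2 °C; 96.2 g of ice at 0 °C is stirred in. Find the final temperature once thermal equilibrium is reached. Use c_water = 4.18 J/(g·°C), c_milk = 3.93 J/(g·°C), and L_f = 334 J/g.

Taking heat into each body as positive, Σ m c ΔT = 0:
fusion: m_ice L_f = 96.2×334 = 32131; warm the meltwater: 402.12 T; milk: 3140.1(T − 25.2)
3542.2 T = 79130 − 32131 = 46999
T ≈ 13.27 °C — above 0 °C, consistent with complete melting.

T_f ≈ 13.3 °C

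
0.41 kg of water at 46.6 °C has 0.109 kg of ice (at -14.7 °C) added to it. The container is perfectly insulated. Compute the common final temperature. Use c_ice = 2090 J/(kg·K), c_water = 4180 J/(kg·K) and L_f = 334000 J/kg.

T_f ≈ 18.5 °C

Sum of m c ΔT and latent-heat terms is zero:
warm ice to 0 °C: 0.109·2090·(0 − (-14.7)) = 3348.8; latent heat to melt: 0.109·334000 = 36406; warm the meltwater: 455.62 T; water: 1713.8(T − 46.6)
2169.4 T = 79863 − 39755 = 40108
T ≈ 18.49 °C. Since T > 0 °C, the all-ice-melts assumption holds.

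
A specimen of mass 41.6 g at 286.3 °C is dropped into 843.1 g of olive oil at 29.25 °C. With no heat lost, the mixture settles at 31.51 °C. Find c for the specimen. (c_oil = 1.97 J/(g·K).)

c ≈ 0.354 J/(g·K)

m_s c (T_s − T_f) = m_oil c_oil (T_f − T_0):
41.6×c×(286.3 − 31.51) = 843.1×1.97×(31.51 − 29.25)
10599 c = 3753.6  ⇒  c ≈ 0.3541 J/(g·K)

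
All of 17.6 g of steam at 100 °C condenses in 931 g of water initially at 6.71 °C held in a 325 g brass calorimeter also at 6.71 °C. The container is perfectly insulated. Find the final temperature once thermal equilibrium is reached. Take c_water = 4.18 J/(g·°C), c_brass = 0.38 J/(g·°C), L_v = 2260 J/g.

T_f ≈ 18.1 °C

Conservation of energy gives ΣQ = 0:
steam→water at 100 °C releases m L_v = 17.6×2260 = 39776; condensed water 100 °C→T: 73.57(T − 100); water warms: 931×4.18×(T − 6.71) = 3891.6(T − 6.71); cup: 123.5(T − 6.71)
4088.6 T = 39776 + 7356.8 + 26941 = 74074
T ≈ 18.12 °C (< 100 °C, so full condensation is consistent).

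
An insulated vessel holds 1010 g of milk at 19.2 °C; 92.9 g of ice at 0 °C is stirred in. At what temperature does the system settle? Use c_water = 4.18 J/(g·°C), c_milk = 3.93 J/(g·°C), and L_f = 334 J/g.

T_f ≈ 10.4 °C

Heat gained plus heat lost sum to zero:
fusion: m_ice L_f = 92.9·334 = 31029
  warm the meltwater: 388.32 T
  milk cools: 1010·3.93·(T − 19.2) = 3969.3(T − 19.2)
4357.6 T = 76211 − 31029 = 45182
T ≈ 10.37 °C (positive, so assuming full melt was valid).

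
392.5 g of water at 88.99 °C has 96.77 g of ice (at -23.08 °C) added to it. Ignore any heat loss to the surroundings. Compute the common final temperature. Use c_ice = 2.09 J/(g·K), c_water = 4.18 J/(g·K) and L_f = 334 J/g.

T_f ≈ 53.3 °C

Conservation of energy gives ΣQ = 0:
warm ice to 0 °C: 96.77·2.09·(0 − (-23.08)) = 4667.9; fusion: m_ice L_f = 96.77·334 = 32321; warm the meltwater: 404.5 T; water: 1640.6(T − 88.99)
2045.1 T = 146001 − 36989 = 109012
T ≈ 53.30 °C — above 0 °C, consistent with complete melting.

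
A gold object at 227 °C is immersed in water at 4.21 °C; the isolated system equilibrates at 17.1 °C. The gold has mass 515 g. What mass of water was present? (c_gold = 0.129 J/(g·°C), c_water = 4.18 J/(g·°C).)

m ≈ 259 g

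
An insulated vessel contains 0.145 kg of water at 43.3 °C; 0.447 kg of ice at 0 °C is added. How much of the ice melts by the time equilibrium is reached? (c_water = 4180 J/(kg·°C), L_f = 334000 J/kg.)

Heat available from the water dropping to 0 °C: 0.145×4180×43.3 = 26244 J.
Melting all 0.447 kg of ice would need 0.447×334000 = 149298 J.
26244 J < 149298 J, so only part of the ice melts and the system sits at 0 °C.
Mass melted = 26244/334000 ≈ 0.07858 kg.

m_melted ≈ 0.0786 kg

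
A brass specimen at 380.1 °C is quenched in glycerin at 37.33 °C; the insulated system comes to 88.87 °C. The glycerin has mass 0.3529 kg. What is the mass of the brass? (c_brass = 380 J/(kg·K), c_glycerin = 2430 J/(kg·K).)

m ≈ 0.399 kg

|Q_brass| = |Q_glycerin|:
m·380·(380.1 − 88.87) = 0.3529·2430·(88.87 − 37.33)
110667 m = 44198  ⇒  m ≈ 0.3994 kg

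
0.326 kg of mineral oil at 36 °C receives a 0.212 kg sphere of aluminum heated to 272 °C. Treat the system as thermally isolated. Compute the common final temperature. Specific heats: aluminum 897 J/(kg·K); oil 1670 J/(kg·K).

T_f ≈ 97.1 °C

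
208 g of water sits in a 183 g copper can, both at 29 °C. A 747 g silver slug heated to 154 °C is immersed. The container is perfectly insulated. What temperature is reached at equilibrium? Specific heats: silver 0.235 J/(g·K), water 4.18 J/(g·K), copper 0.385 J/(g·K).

T_f is the heat-capacity-weighted average of the initial temperatures:
T_f = (175.54·154 + 869.44·29 + 70.45·29) / (175.54 + 869.44 + 70.45)
    = 54291 / 1115.4 ≈ 48.67 °C

T_f ≈ 48.7 °C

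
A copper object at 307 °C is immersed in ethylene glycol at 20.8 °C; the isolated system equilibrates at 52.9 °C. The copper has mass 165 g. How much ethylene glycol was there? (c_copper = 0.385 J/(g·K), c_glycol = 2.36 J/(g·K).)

m ≈ 213 g

Heat lost by the copper = heat gained by the glycol:
165×0.385×(307 − 52.9) = m×2.36×(52.9 − 20.8)
75.76 m = 16142  ⇒  m ≈ 213.1 g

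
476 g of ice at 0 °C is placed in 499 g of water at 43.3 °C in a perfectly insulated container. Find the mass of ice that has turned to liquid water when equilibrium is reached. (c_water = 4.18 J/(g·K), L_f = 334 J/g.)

m_melted ≈ 270 g

Water can give up m c ΔT = 499×4.18×43.3 = 90316 J before reaching 0 °C.
Melting all 476 g of ice would need 476×334 = 158984 J.
90316 J < 158984 J, so only part of the ice melts and the system sits at 0 °C.
m_melt = 90316 / L_f = 270.4 g.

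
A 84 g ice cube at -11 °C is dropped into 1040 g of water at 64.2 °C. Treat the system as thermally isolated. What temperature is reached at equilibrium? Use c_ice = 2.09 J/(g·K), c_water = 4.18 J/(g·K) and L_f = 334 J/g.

T_f ≈ 53.0 °C

Conservation of energy gives ΣQ = 0:
warm ice to 0 °C: 84·2.09·(0 − (-11)) = 1931.2; fusion: m_ice L_f = 84·334 = 28056; warm the meltwater: 351.12 T; water: 4347.2(T − 64.2)
4698.3 T = 279090 − 29987 = 249103
T ≈ 53.02 °C — above 0 °C, consistent with complete melting.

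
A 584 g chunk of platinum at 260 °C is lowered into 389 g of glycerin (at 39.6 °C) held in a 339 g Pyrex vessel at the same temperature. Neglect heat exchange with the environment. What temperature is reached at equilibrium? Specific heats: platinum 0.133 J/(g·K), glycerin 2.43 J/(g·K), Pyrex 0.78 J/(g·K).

T_f ≈ 52.9 °C

Net heat exchanged in the isolated system is zero:
584·0.133·(T − 260) + 389·2.43·(T − 39.6) + 339·0.78·(T − 39.6) = 0
77.67(T − 260) + 945.27(T − 39.6) + 264.42(T − 39.6) = 0
(77.67 + 945.27 + 264.42) T = 77.67·260 + 945.27·39.6 + 264.42·39.6
T = 68098/1287.4 ≈ 52.90 °C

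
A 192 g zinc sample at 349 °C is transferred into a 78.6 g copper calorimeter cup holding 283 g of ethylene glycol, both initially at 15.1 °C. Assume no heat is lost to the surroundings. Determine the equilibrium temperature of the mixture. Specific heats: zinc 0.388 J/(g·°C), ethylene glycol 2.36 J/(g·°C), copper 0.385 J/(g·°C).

Net heat exchanged in the isolated system is zero:
192*0.388*(T − 349) + 283*2.36*(T − 15.1) + 78.6*0.385*(T − 15.1) = 0
(74.5 + 667.88 + 30.26) T = 74.5*349 + 667.88*15.1 + 30.26*15.1
T = 36541 / 772.64 = 47.3 °C

T_f ≈ 47.3 °C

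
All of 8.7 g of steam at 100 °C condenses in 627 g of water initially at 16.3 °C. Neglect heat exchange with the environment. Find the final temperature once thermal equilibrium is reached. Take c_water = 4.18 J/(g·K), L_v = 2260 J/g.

Sum of m c ΔT and latent-heat terms is zero:
condense steam: −8.7×2260 = −19662
  condensed water 100 °C→T: 36.37(T − 100)
  water warms: 627×4.18×(T − 16.3) = 2620.9(T − 16.3)
2657.2 T = 19662 + 3636.6 + 42720 = 66019
T ≈ 24.84 °C — below 100 °C, confirming all the steam condensed.

T_f ≈ 24.8 °C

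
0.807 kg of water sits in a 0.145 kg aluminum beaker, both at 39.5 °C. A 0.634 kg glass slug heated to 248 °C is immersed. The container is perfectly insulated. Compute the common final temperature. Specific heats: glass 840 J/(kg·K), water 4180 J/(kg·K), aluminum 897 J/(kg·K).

T_f ≈ 67.0 °C

T_f is the heat-capacity-weighted average of the initial temperatures:
T_f = (532.56*248 + 3373.3*39.5 + 130.06*39.5) / (532.56 + 3373.3 + 130.06)
    = 270456 / 4035.9 ≈ 67.01 °C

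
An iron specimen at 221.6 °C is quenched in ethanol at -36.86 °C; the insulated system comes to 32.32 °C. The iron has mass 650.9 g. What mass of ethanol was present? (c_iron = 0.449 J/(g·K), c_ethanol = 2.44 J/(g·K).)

m ≈ 328 g

Heat lost by the iron = heat gained by the ethanol:
650.9×0.449×(221.6 − 32.32) = m×2.44×(32.32 − (-36.86))
168.8 m = 55318  ⇒  m ≈ 327.7 g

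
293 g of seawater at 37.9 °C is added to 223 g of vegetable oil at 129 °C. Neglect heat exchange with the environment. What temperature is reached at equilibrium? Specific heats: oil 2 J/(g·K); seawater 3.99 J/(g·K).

T_f ≈ 63.1 °C

Energy conservation, ΣQ = 0:
223*2*(T − 129) + 293*3.99*(T − 37.9) = 0
(446 + 1169.1) T = 446*129 + 1169.1*37.9
T = 101842/1615.1 ≈ 63.06 °C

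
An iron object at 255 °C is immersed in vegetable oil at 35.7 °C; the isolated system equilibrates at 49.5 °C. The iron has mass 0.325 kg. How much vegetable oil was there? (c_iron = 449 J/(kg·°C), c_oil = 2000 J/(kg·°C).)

m ≈ 1.09 kg

Heat lost by the iron = heat gained by the oil:
0.325×449×(255 − 49.5) = m×2000×(49.5 − 35.7)
27600 m = 29988  ⇒  m ≈ 1.087 kg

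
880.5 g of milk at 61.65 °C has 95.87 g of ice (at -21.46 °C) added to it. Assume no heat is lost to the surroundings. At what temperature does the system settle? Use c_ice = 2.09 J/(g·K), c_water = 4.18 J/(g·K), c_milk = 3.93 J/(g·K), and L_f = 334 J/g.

T_f ≈ 45.8 °C

Energy balance with sensible and latent terms:
warm ice to 0 °C: 95.87·2.09·(0 − (-21.46)) = 4299.9
  fusion: m_ice L_f = 95.87·334 = 32021
  meltwater 0→T: 95.87·4.18·T = 400.74 T
  milk cools: 880.5·3.93·(T − 61.65) = 3460.4(T − 61.65)
3861.1 T = 213332 − 36320 = 177011
T ≈ 45.84 °C (positive, so assuming full melt was valid).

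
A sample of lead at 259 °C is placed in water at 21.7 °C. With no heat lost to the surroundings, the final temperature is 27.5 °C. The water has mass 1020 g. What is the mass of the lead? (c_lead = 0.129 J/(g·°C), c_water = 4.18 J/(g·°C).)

m ≈ 828 g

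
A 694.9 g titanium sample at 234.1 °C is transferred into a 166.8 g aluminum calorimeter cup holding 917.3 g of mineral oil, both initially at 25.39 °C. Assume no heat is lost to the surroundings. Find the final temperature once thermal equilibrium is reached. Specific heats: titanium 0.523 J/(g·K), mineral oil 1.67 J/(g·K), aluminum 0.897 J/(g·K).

T_f ≈ 62.5 °C

Heat gained plus heat lost sum to zero:
694.9*0.523*(T − 234.1) + 917.3*1.67*(T − 25.39) + 166.8*0.897*(T − 25.39) = 0
363.43(T − 234.1) + 1531.9(T − 25.39) + 149.62(T − 25.39) = 0
2044.9 T = 127773
T = 127773/2044.9 ≈ 62.48 °C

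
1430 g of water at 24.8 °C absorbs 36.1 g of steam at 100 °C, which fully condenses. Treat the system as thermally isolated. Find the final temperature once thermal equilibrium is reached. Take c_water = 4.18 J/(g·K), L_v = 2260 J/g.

Conservation of energy gives ΣQ = 0:
condense steam: −36.1×2260 = −81586; condensed water 100 °C→T: 150.9(T − 100); water warms: 1430×4.18×(T − 24.8) = 5977.4(T − 24.8)
6128.3 T = 81586 + 15090 + 148240 = 244915
T ≈ 39.96 °C (< 100 °C, so full condensation is consistent).

T_f ≈ 40.0 °C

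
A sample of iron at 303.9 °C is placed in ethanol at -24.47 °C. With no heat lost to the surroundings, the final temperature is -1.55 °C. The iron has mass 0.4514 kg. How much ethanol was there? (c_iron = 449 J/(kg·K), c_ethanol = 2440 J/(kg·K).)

m ≈ 1.11 kg

|Q_iron| = |Q_ethanol|:
0.4514×449×(303.9 − -1.55) = m×2440×(-1.55 − (-24.47))
55925 m = 61908  ⇒  m ≈ 1.107 kg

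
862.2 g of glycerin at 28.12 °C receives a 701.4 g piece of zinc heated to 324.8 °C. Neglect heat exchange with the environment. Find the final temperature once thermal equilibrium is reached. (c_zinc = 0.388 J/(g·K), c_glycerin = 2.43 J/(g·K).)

T_f ≈ 62.2 °C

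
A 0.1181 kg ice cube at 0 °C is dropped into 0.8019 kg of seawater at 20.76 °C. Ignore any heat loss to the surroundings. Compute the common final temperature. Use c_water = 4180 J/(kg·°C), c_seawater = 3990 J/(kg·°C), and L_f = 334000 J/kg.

T_f ≈ 7.3 °C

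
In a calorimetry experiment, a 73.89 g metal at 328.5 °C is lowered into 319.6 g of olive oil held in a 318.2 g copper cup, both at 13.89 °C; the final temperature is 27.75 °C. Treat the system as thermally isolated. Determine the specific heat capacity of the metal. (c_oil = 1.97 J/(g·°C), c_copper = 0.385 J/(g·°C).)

c ≈ 0.469 J/(g·°C)

Heat gained plus heat lost sum to zero:
73.89×c×(27.75 − 328.5) + 319.6×1.97×(27.75 − 13.89) + 318.2×0.385×(27.75 − 13.89) = 0
-22222 c = -10424
c = -10424/-22222 ≈ 0.4691 J/(g·°C)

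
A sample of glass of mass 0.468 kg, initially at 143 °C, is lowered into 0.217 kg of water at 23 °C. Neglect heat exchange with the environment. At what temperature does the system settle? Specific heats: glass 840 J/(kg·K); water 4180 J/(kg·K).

T_f ≈ 59.3 °C

Heat lost by the glass equals heat gained by the water:
0.468·840·(143 − T) = 0.217·4180·(T − 23)
393.12(143 − T) = 907.06(T − 23)
1300.2 T = 77079  ⇒  T ≈ 59.28 °C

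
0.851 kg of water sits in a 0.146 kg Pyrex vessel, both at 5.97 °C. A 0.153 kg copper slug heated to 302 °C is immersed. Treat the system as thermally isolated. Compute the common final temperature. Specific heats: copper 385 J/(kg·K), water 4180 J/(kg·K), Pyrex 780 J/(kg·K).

Energy conservation, ΣQ = 0:
0.153*385*(T − 302) + 0.851*4180*(T − 5.97) + 0.146*780*(T − 5.97) = 0
58.91(T − 302) + 3557.2(T − 5.97) + 113.88(T − 5.97) = 0
(58.91 + 3557.2 + 113.88) T = 58.91*302 + 3557.2*5.97 + 113.88*5.97
T = 39706 / 3730 = 10.6 °C

T_f ≈ 10.6 °C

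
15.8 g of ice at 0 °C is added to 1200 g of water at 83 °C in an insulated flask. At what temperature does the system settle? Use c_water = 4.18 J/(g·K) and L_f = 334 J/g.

Net heat exchanged in the isolated system is zero:
fusion: m_ice L_f = 15.8·334 = 5277.2
  warm the meltwater: 66.04 T
  water cools: 1200·4.18·(T − 83) = 5016(T − 83)
5082 T = 416328 − 5277.2 = 411051
T ≈ 80.88 °C. Since T > 0 °C, the all-ice-melts assumption holds.

T_f ≈ 80.9 °C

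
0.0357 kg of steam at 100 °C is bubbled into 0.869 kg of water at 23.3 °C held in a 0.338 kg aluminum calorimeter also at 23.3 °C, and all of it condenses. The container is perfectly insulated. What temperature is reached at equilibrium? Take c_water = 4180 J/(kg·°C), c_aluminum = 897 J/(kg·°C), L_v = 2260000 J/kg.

T_f ≈ 45.9 °C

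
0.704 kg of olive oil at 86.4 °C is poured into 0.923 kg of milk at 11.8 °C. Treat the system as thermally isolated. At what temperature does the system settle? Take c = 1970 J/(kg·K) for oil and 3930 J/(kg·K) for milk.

|Q_oil| = |Q_milk|:
0.704*1970*(86.4 − T) = 0.923*3930*(T − 11.8)
1386.9(86.4 − T) = 3627.4(T − 11.8)
5014.3 T = 162630  ⇒  T ≈ 32.43 °C

T_f ≈ 32.4 °C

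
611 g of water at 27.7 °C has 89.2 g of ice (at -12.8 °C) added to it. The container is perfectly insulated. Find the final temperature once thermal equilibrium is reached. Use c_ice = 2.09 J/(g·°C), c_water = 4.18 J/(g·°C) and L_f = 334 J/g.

T_f ≈ 13.2 °C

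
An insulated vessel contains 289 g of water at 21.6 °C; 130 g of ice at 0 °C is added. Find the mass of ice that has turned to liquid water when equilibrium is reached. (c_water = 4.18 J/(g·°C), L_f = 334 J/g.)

Cooling the water to 0 °C releases 289·4.18·21.6 = 26093 J.
To melt every bit of ice: 130·334 = 43420 J.
Since 26093 < 43420 J, not all the ice melts; equilibrium is at 0 °C.
m_melted·334 = 26093  ⇒  m_melted ≈ 78.12 g.

m_melted ≈ 78.1 g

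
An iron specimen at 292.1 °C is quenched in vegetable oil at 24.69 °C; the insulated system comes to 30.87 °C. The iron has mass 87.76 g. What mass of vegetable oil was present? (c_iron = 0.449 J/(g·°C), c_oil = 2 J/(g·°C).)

m ≈ 833 g

Heat lost by the iron = heat gained by the oil:
87.76·0.449·(292.1 − 30.87) = m·2·(30.87 − 24.69)
12.36 m = 10294  ⇒  m ≈ 832.8 g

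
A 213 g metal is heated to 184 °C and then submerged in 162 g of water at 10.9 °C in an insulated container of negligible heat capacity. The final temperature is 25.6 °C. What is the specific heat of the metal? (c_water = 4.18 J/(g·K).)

c ≈ 0.295 J/(g·K)

Heat lost by the metal = heat gained by the water:
213×c×(184 − 25.6) = 162×4.18×(25.6 − 10.9)
33739 c = 9954.3  ⇒  c ≈ 0.295 J/(g·K)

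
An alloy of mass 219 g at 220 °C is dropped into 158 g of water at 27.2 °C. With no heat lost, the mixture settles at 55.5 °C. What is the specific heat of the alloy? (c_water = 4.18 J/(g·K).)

c ≈ 0.519 J/(g·K)

Energy conservation, ΣQ = 0:
219×c×(55.5 − 220) + 158×4.18×(55.5 − 27.2) = 0
-36026 c = -18690
c = -18690/-36026 ≈ 0.5188 J/(g·K)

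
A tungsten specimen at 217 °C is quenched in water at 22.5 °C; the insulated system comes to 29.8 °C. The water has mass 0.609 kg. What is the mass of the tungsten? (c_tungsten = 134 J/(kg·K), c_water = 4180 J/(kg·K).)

Conservation of energy gives ΣQ = 0:
m·134·(29.8 − 217) + 0.609·4180·(29.8 − 22.5) = 0
-25085 m = -18583
m = -18583/-25085 ≈ 0.7408 kg

m ≈ 0.741 kg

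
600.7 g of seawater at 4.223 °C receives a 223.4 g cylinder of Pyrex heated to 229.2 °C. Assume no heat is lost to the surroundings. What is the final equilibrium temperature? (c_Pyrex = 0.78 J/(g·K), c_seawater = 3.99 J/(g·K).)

T_f ≈ 19.5 °C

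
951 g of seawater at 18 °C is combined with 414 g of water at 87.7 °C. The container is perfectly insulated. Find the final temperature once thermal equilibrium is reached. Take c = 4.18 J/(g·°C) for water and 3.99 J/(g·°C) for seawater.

T_f ≈ 39.8 °C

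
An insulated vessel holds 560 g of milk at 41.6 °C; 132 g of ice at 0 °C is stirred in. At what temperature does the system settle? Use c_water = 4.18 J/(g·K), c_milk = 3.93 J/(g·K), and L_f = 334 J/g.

T_f ≈ 17.2 °C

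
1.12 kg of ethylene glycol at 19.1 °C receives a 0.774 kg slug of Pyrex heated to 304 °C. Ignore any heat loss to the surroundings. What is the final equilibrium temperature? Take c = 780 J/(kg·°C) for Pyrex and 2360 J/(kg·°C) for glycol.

T_f ≈ 72.1 °C

T_f = Σ m_i c_i T_i / Σ m_i c_i:
T_f = (603.72·304 + 2643.2·19.1) / (603.72 + 2643.2)
    = 234016 / 3246.9 ≈ 72.07 °C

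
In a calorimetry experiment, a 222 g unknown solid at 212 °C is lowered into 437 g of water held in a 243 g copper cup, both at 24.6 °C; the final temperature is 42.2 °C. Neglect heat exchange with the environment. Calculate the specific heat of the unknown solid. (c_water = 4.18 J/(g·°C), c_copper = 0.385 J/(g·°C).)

c ≈ 0.897 J/(g·°C)

Setting the total heat transfer to zero:
222×c×(42.2 − 212) + 437×4.18×(42.2 − 24.6) + 243×0.385×(42.2 − 24.6) = 0
-37696 c = -33796
c = -33796/-37696 ≈ 0.8965 J/(g·°C)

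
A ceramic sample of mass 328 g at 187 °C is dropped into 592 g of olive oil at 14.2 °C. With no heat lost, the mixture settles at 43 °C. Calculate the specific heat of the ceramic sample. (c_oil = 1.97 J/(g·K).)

Heat lost by the ceramic sample = heat gained by the oil:
328×c×(187 − 43) = 592×1.97×(43 − 14.2)
47232 c = 33588  ⇒  c ≈ 0.7111 J/(g·K)

c ≈ 0.711 J/(g·K)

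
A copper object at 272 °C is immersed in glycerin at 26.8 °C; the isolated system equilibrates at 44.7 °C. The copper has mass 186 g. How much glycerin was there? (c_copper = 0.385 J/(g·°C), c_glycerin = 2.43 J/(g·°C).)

Conservation of energy gives ΣQ = 0:
186×0.385×(44.7 − 272) + m×2.43×(44.7 − 26.8) = 0
43.5 m = 16277
m = 16277/43.5 ≈ 374.2 g

m ≈ 374 g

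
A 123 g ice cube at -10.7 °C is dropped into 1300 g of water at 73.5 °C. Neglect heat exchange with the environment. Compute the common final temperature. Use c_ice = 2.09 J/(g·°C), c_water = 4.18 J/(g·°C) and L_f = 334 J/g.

Let T be the final temperature. ΣQ_i = 0:
ice -10.7→0 °C: 123×2.09×10.7 = 2750.6; latent heat to melt: 123×334 = 41082; meltwater 0→T: 123×4.18×T = 514.14 T; water: 5434(T − 73.5)
5948.1 T = 399399 − 43833 = 355566
T ≈ 59.78 °C. Since T > 0 °C, the all-ice-melts assumption holds.

T_f ≈ 59.8 °C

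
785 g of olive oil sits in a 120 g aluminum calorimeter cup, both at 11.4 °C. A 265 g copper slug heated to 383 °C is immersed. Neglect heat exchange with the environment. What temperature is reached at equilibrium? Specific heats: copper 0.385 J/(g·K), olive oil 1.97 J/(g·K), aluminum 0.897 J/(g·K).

Conservation of energy gives ΣQ = 0:
265×0.385×(T − 383) + 785×1.97×(T − 11.4) + 120×0.897×(T − 11.4) = 0
102.03(T − 383) + 1546.5(T − 11.4) + 107.64(T − 11.4) = 0
1756.1 T = 57932
T = 57932 / 1756.1 = 33 °C

T_f ≈ 33.0 °C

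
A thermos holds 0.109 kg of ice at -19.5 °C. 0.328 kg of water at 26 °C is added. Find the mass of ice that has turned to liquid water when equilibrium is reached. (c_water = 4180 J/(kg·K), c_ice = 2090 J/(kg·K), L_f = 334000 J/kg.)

m_melted ≈ 0.0934 kg

Heat available from the water dropping to 0 °C: 0.328·4180·26 = 35647 J.
Warming the ice to 0 °C takes 0.109·2090·19.5 = 4442.3 J, leaving 31205 J for melting.
Melting all 0.109 kg of ice would need 0.109·334000 = 36406 J.
That's not enough to melt it all — equilibrium is at 0 °C with ice remaining.
m_melt = 31205 / L_f = 0.09343 kg.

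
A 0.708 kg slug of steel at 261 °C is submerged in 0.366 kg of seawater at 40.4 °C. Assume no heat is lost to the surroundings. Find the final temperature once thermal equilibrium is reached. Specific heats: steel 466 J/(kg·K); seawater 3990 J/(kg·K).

Energy conservation, ΣQ = 0:
0.708*466*(T − 261) + 0.366*3990*(T − 40.4) = 0
329.93(T − 261) + 1460.3(T − 40.4) = 0
(329.93 + 1460.3) T = 329.93*261 + 1460.3*40.4
T = 145109 / 1790.3 = 81.1 °C

T_f ≈ 81.1 °C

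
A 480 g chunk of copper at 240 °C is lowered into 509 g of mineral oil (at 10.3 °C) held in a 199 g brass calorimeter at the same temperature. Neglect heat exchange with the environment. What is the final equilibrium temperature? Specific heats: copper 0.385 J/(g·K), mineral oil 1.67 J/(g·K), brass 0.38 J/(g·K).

T_f = Σ m_i c_i T_i / Σ m_i c_i:
T_f = (184.8×240 + 850.03×10.3 + 75.62×10.3) / (184.8 + 850.03 + 75.62)
    = 53886 / 1110.5 ≈ 48.53 °C

T_f ≈ 48.5 °C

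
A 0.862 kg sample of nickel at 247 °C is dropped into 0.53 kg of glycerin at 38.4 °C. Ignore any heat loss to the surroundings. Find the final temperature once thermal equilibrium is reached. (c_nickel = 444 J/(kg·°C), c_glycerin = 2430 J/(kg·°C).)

T_f ≈ 86.2 °C

T_f is the heat-capacity-weighted average of the initial temperatures:
T_f = (382.73×247 + 1287.9×38.4) / (382.73 + 1287.9)
    = 143989 / 1670.6 ≈ 86.19 °C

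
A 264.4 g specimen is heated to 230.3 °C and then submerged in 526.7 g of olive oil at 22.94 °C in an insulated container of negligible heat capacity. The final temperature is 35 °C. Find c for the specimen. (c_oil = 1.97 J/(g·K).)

Heat lost by the specimen = heat gained by the oil:
264.4×c×(230.3 − 35) = 526.7×1.97×(35 − 22.94)
51637 c = 12513  ⇒  c ≈ 0.2423 J/(g·K)

c ≈ 0.242 J/(g·K)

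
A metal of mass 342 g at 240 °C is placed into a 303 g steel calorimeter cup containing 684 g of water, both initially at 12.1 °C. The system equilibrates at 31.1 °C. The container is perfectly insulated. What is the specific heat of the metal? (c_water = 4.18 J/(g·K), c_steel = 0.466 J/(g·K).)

c ≈ 0.798 J/(g·K)

Energy conservation, ΣQ = 0:
342·c·(31.1 − 240) + 684·4.18·(31.1 − 12.1) + 303·0.466·(31.1 − 12.1) = 0
-71444 c = -57006
c = -57006/-71444 ≈ 0.7979 J/(g·K)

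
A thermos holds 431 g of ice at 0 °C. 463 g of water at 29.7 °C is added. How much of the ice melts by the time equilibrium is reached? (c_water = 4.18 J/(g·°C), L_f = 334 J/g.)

m_melted ≈ 172 g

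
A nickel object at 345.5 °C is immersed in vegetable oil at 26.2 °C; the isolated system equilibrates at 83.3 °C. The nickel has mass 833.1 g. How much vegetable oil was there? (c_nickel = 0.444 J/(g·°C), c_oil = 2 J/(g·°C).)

Energy conservation, ΣQ = 0:
833.1×0.444×(83.3 − 345.5) + m×2×(83.3 − 26.2) = 0
114.2 m = 96987
m = 96987/114.2 ≈ 849.3 g

m ≈ 849 g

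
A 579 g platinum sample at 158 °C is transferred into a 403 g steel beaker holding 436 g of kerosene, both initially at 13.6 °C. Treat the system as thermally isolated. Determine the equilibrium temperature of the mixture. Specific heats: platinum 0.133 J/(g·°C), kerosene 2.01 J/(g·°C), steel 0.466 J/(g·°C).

Taking heat into each body as positive, Σ m c ΔT = 0:
579*0.133*(T − 158) + 436*2.01*(T − 13.6) + 403*0.466*(T − 13.6) = 0
(77.01 + 876.36 + 187.8) T = 77.01*158 + 876.36*13.6 + 187.8*13.6
T ≈ 23.34 °C

T_f ≈ 23.3 °C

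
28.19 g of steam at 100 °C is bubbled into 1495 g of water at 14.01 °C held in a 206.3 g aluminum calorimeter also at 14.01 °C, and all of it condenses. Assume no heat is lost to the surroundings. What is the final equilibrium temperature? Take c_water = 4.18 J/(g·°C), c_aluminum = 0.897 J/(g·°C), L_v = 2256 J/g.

T_f ≈ 25.3 °C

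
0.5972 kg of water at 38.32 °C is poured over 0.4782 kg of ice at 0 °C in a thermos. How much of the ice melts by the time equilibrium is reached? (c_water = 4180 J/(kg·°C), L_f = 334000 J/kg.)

Cooling the water to 0 °C releases 0.5972×4180×38.32 = 95658 J.
To melt every bit of ice: 0.4782×334000 = 159719 J.
That's not enough to melt it all — equilibrium is at 0 °C with ice remaining.
m_melted×334000 = 95658  ⇒  m_melted ≈ 0.2864 kg.

m_melted ≈ 0.286 kg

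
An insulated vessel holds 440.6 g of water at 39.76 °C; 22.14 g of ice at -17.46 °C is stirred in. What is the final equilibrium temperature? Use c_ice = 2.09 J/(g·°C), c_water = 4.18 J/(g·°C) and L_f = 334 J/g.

T_f ≈ 33.6 °C

Let T be the final temperature. ΣQ_i = 0:
ice -17.46→0 °C: 22.14×2.09×17.46 = 807.92
  latent heat to melt: 22.14×334 = 7394.8
  meltwater 0→T: 22.14×4.18×T = 92.55 T
  water cools: 440.6×4.18×(T − 39.76) = 1841.7(T − 39.76)
1934.3 T = 73226 − 8202.7 = 65024
T ≈ 33.62 °C — above 0 °C, consistent with complete melting.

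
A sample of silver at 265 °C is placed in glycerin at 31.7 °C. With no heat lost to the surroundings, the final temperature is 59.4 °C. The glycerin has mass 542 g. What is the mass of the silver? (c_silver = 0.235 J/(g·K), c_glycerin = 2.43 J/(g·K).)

m ≈ 755 g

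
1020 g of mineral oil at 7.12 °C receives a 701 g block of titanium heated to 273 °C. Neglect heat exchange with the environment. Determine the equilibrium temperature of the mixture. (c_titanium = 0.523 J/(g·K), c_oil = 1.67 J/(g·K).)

Heat lost by the titanium equals heat gained by the oil:
701*0.523*(273 − T) = 1020*1.67*(T − 7.12)
366.62(273 − T) = 1703.4(T − 7.12)
2070 T = 112216  ⇒  T ≈ 54.21 °C

T_f ≈ 54.2 °C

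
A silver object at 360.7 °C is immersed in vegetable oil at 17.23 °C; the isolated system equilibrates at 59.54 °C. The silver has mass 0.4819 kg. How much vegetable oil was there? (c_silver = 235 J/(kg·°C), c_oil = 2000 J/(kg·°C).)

m ≈ 0.403 kg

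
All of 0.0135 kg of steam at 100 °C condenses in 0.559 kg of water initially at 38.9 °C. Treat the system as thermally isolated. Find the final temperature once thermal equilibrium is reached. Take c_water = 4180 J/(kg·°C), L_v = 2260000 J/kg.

Sum of m c ΔT and latent-heat terms is zero:
latent heat released on condensation: 0.0135·2260000 = 30510
  condensed water 100 °C→T: 56.43(T − 100)
  original water: 2336.6(T − 38.9)
2393.1 T = 30510 + 5643 + 90895 = 127048
T ≈ 53.09 °C (< 100 °C, so full condensation is consistent).

T_f ≈ 53.1 °C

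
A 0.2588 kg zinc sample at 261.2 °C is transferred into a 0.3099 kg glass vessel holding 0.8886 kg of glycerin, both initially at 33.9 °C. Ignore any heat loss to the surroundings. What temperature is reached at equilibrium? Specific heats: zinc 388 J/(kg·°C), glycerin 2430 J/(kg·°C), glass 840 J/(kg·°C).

Heat gained plus heat lost sum to zero:
0.2588·388·(T − 261.2) + 0.8886·2430·(T − 33.9) + 0.3099·840·(T − 33.9) = 0
100.41(T − 261.2) + 2159.3(T − 33.9) + 260.32(T − 33.9) = 0
(100.41 + 2159.3 + 260.32) T = 100.41·261.2 + 2159.3·33.9 + 260.32·33.9
T = 108253/2520 ≈ 42.96 °C

T_f ≈ 43.0 °C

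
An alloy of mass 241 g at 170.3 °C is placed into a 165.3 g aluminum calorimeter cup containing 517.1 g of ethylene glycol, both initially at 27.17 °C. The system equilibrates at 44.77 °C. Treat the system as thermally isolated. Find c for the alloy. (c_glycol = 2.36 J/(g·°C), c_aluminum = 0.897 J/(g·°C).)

Conservation of energy gives ΣQ = 0:
241×c×(44.77 − 170.3) + 517.1×2.36×(44.77 − 27.17) + 165.3×0.897×(44.77 − 27.17) = 0
-30253 c = -24088
c = -24088/-30253 ≈ 0.7962 J/(g·°C)

c ≈ 0.796 J/(g·°C)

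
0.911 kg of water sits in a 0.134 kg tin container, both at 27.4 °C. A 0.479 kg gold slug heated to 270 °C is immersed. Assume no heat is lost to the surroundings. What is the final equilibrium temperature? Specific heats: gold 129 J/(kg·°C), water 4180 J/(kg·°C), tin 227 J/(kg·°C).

Taking heat into each body as positive, Σ m c ΔT = 0:
0.479·129·(T − 270) + 0.911·4180·(T − 27.4) + 0.134·227·(T − 27.4) = 0
61.79(T − 270) + 3808(T − 27.4) + 30.42(T − 27.4) = 0
(61.79 + 3808 + 30.42) T = 61.79·270 + 3808·27.4 + 30.42·27.4
T = 121856 / 3900.2 = 31.2 °C

T_f ≈ 31.2 °C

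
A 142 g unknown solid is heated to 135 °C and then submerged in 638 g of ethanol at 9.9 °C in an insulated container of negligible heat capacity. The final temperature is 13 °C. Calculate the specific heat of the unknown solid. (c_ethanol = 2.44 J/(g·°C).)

Taking heat into each body as positive, Σ m c ΔT = 0:
142×c×(13 − 135) + 638×2.44×(13 − 9.9) = 0
-17324 c = -4825.8
c = -4825.8/-17324 ≈ 0.2786 J/(g·°C)

c ≈ 0.279 J/(g·°C)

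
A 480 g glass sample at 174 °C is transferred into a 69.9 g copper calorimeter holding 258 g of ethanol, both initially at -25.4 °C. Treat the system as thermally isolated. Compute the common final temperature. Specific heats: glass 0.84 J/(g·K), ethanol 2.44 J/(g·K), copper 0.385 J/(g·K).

T_f ≈ 50.5 °C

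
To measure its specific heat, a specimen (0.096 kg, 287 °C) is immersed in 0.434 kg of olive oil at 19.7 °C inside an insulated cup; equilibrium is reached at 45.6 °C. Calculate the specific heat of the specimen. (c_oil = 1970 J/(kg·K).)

c ≈ 956 J/(kg·K)

Energy conservation, ΣQ = 0:
0.096·c·(45.6 − 287) + 0.434·1970·(45.6 − 19.7) = 0
-23.17 c = -22144
c = -22144/-23.17 ≈ 955.5 J/(kg·K)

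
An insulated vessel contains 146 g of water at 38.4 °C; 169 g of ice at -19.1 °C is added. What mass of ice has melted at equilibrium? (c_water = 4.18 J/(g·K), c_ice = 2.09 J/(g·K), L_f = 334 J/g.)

m_melted ≈ 50 g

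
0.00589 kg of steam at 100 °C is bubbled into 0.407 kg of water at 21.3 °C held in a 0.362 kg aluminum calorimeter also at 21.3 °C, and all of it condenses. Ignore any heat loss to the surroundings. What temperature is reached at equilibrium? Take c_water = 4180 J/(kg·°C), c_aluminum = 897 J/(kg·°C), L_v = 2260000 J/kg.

T_f ≈ 28.7 °C

Energy balance with sensible and latent terms:
latent heat released on condensation: 0.00589·2260000 = 13311; condensed water 100 °C→T: 24.62(T − 100); water warms: 0.407·4180·(T − 21.3) = 1701.3(T − 21.3); aluminum cup: 0.362·897·(T − 21.3) = 324.71(T − 21.3)
2050.6 T = 13311 + 2462 + 43153 = 58927
T ≈ 28.74 °C (< 100 °C, so full condensation is consistent).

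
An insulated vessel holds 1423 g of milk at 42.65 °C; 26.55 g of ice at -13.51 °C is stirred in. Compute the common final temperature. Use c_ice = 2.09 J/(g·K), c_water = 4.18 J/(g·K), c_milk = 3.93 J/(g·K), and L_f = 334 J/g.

Heat gained plus heat lost sum to zero:
warm ice to 0 °C: 26.55×2.09×(0 − (-13.51)) = 749.66
  latent heat to melt: 26.55×334 = 8867.7
  warm the meltwater: 110.98 T
  milk: 5592.4(T − 42.65)
5703.4 T = 238515 − 9617.4 = 228898
T ≈ 40.13 °C (positive, so assuming full melt was valid).

T_f ≈ 40.1 °C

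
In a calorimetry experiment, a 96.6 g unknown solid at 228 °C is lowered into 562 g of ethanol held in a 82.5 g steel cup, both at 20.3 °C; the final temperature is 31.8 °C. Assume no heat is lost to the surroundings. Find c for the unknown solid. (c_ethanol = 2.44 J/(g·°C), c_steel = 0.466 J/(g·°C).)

Heat gained plus heat lost sum to zero:
96.6·c·(31.8 − 228) + 562·2.44·(31.8 − 20.3) + 82.5·0.466·(31.8 − 20.3) = 0
-18953 c = -16212
c = -16212/-18953 ≈ 0.8554 J/(g·°C)

c ≈ 0.855 J/(g·°C)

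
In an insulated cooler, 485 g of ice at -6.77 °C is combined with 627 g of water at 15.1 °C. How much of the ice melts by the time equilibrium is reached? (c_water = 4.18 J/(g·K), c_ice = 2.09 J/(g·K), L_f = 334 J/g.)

m_melted ≈ 97.9 g

Heat available from the water dropping to 0 °C: 627·4.18·15.1 = 39575 J.
Of that, 485·2.09·6.77 = 6862.4 J goes to bring the ice to 0 °C, leaving 32713 J.
To melt every bit of ice: 485·334 = 161990 J.
That's not enough to melt it all — equilibrium is at 0 °C with ice remaining.
Mass melted = 32713/334 ≈ 97.94 g.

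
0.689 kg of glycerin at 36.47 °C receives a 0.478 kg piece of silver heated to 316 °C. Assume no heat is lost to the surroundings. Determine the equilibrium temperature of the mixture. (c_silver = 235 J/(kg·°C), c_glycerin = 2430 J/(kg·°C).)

T_f ≈ 54.0 °C

Heat gained plus heat lost sum to zero:
0.478·235·(T − 316) + 0.689·2430·(T − 36.47) = 0
112.33(T − 316) + 1674.3(T − 36.47) = 0
1786.6 T = 96557
T = 96557 / 1786.6 = 54 °C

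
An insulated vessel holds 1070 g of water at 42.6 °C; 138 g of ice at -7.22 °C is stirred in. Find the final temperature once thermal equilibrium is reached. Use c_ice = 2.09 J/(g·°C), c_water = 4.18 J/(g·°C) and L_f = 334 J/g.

T_f ≈ 28.2 °C

Energy conservation, ΣQ = 0:
warm ice to 0 °C: 138×2.09×(0 − (-7.22)) = 2082.4; latent heat to melt: 138×334 = 46092; meltwater 0→T: 138×4.18×T = 576.84 T; water: 4472.6(T − 42.6)
5049.4 T = 190533 − 48174 = 142358
T ≈ 28.19 °C (positive, so assuming full melt was valid).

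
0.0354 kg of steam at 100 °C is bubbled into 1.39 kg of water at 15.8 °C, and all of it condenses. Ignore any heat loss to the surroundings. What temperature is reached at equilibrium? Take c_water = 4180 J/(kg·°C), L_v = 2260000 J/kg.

T_f ≈ 31.3 °C

Heat gained plus heat lost sum to zero:
steam→water at 100 °C releases m L_v = 0.0354×2260000 = 80004; condensate cools 100→T: 0.0354×4180×(T − 100) = 147.97(T − 100); water warms: 1.39×4180×(T − 15.8) = 5810.2(T − 15.8)
5958.2 T = 80004 + 14797 + 91801 = 186602
T ≈ 31.32 °C, under the boiling point, so the assumption holds.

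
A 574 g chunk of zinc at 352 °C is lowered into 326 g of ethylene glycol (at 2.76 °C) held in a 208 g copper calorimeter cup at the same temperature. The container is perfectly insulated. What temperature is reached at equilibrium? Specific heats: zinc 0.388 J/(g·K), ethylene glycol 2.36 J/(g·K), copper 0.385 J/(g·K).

Net heat exchanged in the isolated system is zero:
574·0.388·(T − 352) + 326·2.36·(T − 2.76) + 208·0.385·(T − 2.76) = 0
222.71(T − 352) + 769.36(T − 2.76) + 80.08(T − 2.76) = 0
(222.71 + 769.36 + 80.08) T = 222.71·352 + 769.36·2.76 + 80.08·2.76
T ≈ 75.31 °C

T_f ≈ 75.3 °C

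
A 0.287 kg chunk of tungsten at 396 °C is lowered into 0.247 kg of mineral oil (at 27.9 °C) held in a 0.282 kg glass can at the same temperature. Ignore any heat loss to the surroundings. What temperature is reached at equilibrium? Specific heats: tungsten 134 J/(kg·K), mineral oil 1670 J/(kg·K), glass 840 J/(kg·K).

T_f ≈ 48.5 °C

Energy conservation, ΣQ = 0:
0.287·134·(T − 396) + 0.247·1670·(T − 27.9) + 0.282·840·(T − 27.9) = 0
687.83 T = 33347
T ≈ 48.48 °C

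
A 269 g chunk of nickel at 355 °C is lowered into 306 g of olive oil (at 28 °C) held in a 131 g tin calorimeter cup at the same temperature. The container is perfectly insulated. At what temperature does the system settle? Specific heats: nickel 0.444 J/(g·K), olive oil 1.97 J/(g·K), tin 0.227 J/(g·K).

Heat gained plus heat lost sum to zero:
269×0.444×(T − 355) + 306×1.97×(T − 28) + 131×0.227×(T − 28) = 0
119.44(T − 355) + 602.82(T − 28) + 29.74(T − 28) = 0
751.99 T = 60111
T ≈ 79.94 °C

T_f ≈ 79.9 °C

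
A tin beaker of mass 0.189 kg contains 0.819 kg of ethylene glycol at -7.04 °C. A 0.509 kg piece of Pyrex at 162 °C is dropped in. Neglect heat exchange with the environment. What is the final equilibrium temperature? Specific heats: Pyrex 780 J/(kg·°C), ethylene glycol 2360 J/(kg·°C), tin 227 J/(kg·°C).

Let T be the final temperature. ΣQ_i = 0:
0.509×780×(T − 162) + 0.819×2360×(T − (-7.04)) + 0.189×227×(T − (-7.04)) = 0
397.02(T − 162) + 1932.8(T − (-7.04)) + 42.9(T − (-7.04)) = 0
2372.8 T = 50408
T = 50408/2372.8 ≈ 21.24 °C

T_f ≈ 21.2 °C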